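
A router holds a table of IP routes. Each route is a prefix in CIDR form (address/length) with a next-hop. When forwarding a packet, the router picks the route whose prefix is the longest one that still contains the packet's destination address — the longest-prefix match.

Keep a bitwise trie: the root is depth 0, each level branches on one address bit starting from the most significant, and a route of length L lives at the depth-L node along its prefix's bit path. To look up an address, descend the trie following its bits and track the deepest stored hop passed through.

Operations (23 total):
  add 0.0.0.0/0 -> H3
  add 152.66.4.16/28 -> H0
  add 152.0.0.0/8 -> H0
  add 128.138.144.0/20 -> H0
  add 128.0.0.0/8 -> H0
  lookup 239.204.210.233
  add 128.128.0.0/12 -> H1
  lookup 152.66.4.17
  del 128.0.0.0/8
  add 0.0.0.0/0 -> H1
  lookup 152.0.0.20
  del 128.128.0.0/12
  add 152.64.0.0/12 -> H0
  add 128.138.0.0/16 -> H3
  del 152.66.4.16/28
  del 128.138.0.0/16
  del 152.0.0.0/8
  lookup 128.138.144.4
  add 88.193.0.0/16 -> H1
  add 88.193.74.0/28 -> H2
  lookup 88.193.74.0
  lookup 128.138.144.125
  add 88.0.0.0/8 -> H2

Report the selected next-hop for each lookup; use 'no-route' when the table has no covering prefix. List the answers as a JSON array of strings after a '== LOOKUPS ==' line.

Apply in order:
  add 0.0.0.0/0 -> H3 at depth 0
  add 152.66.4.16/28 -> H0 at depth 28
  add 152.0.0.0/8 -> H0 at depth 8
  add 128.138.144.0/20 -> H0 at depth 20
  add 128.0.0.0/8 -> H0 at depth 8
  ? 239.204.210.233  path d0:H3→d1:-  best=H3
  add 128.128.0.0/12 -> H1 at depth 12
  ? 152.66.4.17  path d0:H3→d1:-→d2:-→d3:-→d4:-→d5:-→d6:-→d7:-→d8:H0→d9:-→d10:-→d11:-→d12:-→d13:-→d14:-→d15:-→d16:-→d17:-→d18:-→d19:-→d20:-→d21:-→d22:-→d23:-→d24:-→d25:-→d26:-→d27:-→d28:H0  best=H0
  - 128.0.0.0/8 clear@8
  add 0.0.0.0/0 -> H1 at depth 0
  ? 152.0.0.20  path d0:H1→d1:-→d2:-→d3:-→d4:-→d5:-→d6:-→d7:-→d8:H0→d9:-  best=H0
  - 128.128.0.0/12 clear@12
  add 152.64.0.0/12 -> H0 at depth 12
  add 128.138.0.0/16 -> H3 at depth 16
  - 152.66.4.16/28 clear@28
  - 128.138.0.0/16 clear@16
  - 152.0.0.0/8 clear@8
  ? 128.138.144.4  path d0:H1→d1:-→d2:-→d3:-→d4:-→d5:-→d6:-→d7:-→d8:-→d9:-→d10:-→d11:-→d12:-→d13:-→d14:-→d15:-→d16:-→d17:-→d18:-→d19:-→d20:H0  best=H0
  add 88.193.0.0/16 -> H1 at depth 16
  add 88.193.74.0/28 -> H2 at depth 28
  ? 88.193.74.0  path d0:H1→d1:-→d2:-→d3:-→d4:-→d5:-→d6:-→d7:-→d8:-→d9:-→d10:-→d11:-→d12:-→d13:-→d14:-→d15:-→d16:H1→d17:-→d18:-→d19:-→d20:-→d21:-→d22:-→d23:-→d24:-→d25:-→d26:-→d27:-→d28:H2  best=H2
  ? 128.138.144.125  path d0:H1→d1:-→d2:-→d3:-→d4:-→d5:-→d6:-→d7:-→d8:-→d9:-→d10:-→d11:-→d12:-→d13:-→d14:-→d15:-→d16:-→d17:-→d18:-→d19:-→d20:H0  best=H0
  add 88.0.0.0/8 -> H2 at depth 8

== LOOKUPS ==
["H3","H0","H0","H0","H2","H0"]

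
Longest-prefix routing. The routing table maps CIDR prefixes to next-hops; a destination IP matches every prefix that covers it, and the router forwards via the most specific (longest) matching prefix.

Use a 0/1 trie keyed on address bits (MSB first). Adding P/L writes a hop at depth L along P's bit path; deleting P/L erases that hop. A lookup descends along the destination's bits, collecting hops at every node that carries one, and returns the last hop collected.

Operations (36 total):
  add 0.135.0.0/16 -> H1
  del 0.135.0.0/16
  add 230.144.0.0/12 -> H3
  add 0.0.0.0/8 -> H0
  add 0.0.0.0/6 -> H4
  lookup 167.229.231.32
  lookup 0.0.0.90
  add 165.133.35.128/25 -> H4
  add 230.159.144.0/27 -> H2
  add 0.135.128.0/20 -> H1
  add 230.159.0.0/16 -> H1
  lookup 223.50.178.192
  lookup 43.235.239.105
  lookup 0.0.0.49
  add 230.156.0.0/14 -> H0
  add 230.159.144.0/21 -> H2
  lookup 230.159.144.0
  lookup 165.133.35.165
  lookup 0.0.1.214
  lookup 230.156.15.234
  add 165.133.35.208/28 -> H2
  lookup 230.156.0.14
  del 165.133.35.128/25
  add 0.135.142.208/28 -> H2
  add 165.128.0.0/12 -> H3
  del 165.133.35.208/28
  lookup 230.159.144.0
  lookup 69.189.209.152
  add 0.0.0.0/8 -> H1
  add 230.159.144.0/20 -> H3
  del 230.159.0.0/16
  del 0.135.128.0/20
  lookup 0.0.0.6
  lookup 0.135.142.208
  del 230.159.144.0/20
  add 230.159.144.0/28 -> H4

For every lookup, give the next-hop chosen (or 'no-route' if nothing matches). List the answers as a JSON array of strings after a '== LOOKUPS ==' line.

Trace:
  + 0.135.0.0/16 (H1) depth=16
  del 0.135.0.0/16 (clear depth 16)
  + 230.144.0.0/12 (H3) depth=12
  + 0.0.0.0/8 (H0) depth=8
  + 0.0.0.0/6 (H4) depth=6
  lookup 167.229.231.32: bits 1 walk d0:-→d1:- -> no-route
  lookup 0.0.0.90: bits 00000000 walk d0:-→d1:-→d2:-→d3:-→d4:-→d5:-→d6:H4→d7:-→d8:H0 -> H0
  + 165.133.35.128/25 (H4) depth=25
  + 230.159.144.0/27 (H2) depth=27
  + 0.135.128.0/20 (H1) depth=20
  + 230.159.0.0/16 (H1) depth=16
  lookup 223.50.178.192: bits 11 walk d0:-→d1:-→d2:- -> no-route
  lookup 43.235.239.105: bits 00 walk d0:-→d1:-→d2:- -> no-route
  lookup 0.0.0.49: bits 00000000 walk d0:-→d1:-→d2:-→d3:-→d4:-→d5:-→d6:H4→d7:-→d8:H0 -> H0
  + 230.156.0.0/14 (H0) depth=14
  + 230.159.144.0/21 (H2) depth=21
  lookup 230.159.144.0: bits 111001101001111110010000000 walk d0:-→d1:-→d2:-→d3:-→d4:-→d5:-→d6:-→d7:-→d8:-→d9:-→d10:-→d11:-→d12:H3→d13:-→d14:H0→d15:-→d16:H1→d17:-→d18:-→d19:-→d20:-→d21:H2→d22:-→d23:-→d24:-→d25:-→d26:-→d27:H2 -> H2
  lookup 165.133.35.165: bits 1010010110000101001000111 walk d0:-→d1:-→d2:-→d3:-→d4:-→d5:-→d6:-→d7:-→d8:-→d9:-→d10:-→d11:-→d12:-→d13:-→d14:-→d15:-→d16:-→d17:-→d18:-→d19:-→d20:-→d21:-→d22:-→d23:-→d24:-→d25:H4 -> H4
  lookup 0.0.1.214: bits 00000000 walk d0:-→d1:-→d2:-→d3:-→d4:-→d5:-→d6:H4→d7:-→d8:H0 -> H0
  lookup 230.156.15.234: bits 11100110100111 walk d0:-→d1:-→d2:-→d3:-→d4:-→d5:-→d6:-→d7:-→d8:-→d9:-→d10:-→d11:-→d12:H3→d13:-→d14:H0 -> H0
  + 165.133.35.208/28 (H2) depth=28
  lookup 230.156.0.14: bits 11100110100111 walk d0:-→d1:-→d2:-→d3:-→d4:-→d5:-→d6:-→d7:-→d8:-→d9:-→d10:-→d11:-→d12:H3→d13:-→d14:H0 -> H0
  del 165.133.35.128/25 (clear depth 25)
  + 0.135.142.208/28 (H2) depth=28
  + 165.128.0.0/12 (H3) depth=12
  del 165.133.35.208/28 (clear depth 28)
  lookup 230.159.144.0: bits 111001101001111110010000000 walk d0:-→d1:-→d2:-→d3:-→d4:-→d5:-→d6:-→d7:-→d8:-→d9:-→d10:-→d11:-→d12:H3→d13:-→d14:H0→d15:-→d16:H1→d17:-→d18:-→d19:-→d20:-→d21:H2→d22:-→d23:-→d24:-→d25:-→d26:-→d27:H2 -> H2
  lookup 69.189.209.152: bits 0 walk d0:-→d1:- -> no-route
  + 0.0.0.0/8 (H1) depth=8
  + 230.159.144.0/20 (H3) depth=20
  del 230.159.0.0/16 (clear depth 16)
  del 0.135.128.0/20 (clear depth 20)
  lookup 0.0.0.6: bits 00000000 walk d0:-→d1:-→d2:-→d3:-→d4:-→d5:-→d6:H4→d7:-→d8:H1 -> H1
  lookup 0.135.142.208: bits 0000000010000111100011101101 walk d0:-→d1:-→d2:-→d3:-→d4:-→d5:-→d6:H4→d7:-→d8:H1→d9:-→d10:-→d11:-→d12:-→d13:-→d14:-→d15:-→d16:-→d17:-→d18:-→d19:-→d20:-→d21:-→d22:-→d23:-→d24:-→d25:-→d26:-→d27:-→d28:H2 -> H2
  del 230.159.144.0/20 (clear depth 20)
  + 230.159.144.0/28 (H4) depth=28

== LOOKUPS ==
["no-route","H0","no-route","no-route","H0","H2","H4","H0","H0","H0","H2","no-route","H1","H2"]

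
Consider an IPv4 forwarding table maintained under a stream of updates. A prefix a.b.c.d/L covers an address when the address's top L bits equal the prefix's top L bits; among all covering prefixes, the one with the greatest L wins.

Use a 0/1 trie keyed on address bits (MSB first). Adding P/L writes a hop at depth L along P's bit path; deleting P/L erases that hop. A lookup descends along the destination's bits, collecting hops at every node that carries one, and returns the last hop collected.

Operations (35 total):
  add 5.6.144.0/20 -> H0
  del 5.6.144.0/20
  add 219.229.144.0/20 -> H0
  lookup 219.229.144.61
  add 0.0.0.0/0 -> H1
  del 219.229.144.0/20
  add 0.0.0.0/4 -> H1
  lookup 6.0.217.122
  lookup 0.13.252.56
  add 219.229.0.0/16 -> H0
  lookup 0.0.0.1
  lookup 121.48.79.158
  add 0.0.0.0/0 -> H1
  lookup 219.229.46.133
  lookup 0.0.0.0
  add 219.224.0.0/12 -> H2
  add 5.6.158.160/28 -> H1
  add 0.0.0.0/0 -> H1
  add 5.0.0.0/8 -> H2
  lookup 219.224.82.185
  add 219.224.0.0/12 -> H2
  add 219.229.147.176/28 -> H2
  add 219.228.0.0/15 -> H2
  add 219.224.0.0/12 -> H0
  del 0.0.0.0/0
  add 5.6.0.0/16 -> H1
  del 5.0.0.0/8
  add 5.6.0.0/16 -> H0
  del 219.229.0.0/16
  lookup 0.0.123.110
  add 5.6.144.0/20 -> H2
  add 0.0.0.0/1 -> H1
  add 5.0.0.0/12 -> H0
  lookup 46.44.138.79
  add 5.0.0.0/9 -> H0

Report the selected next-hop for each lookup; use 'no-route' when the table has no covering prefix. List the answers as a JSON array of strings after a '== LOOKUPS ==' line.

Process each operation:
  add 5.6.144.0/20 -> H0 at depth 20
  del 5.6.144.0/20 (clear depth 20)
  add 219.229.144.0/20 -> H0 at depth 20
  Q 219.229.144.61: descend 11011011111001011001 ; hops seen [H0] ; pick H0
  add 0.0.0.0/0 -> H1 at depth 0
  del 219.229.144.0/20 (clear depth 20)
  add 0.0.0.0/4 -> H1 at depth 4
  Q 6.0.217.122: descend 000001 ; hops seen [H1,H1] ; pick H1
  Q 0.13.252.56: descend 00000 ; hops seen [H1,H1] ; pick H1
  add 219.229.0.0/16 -> H0 at depth 16
  Q 0.0.0.1: descend 00000 ; hops seen [H1,H1] ; pick H1
  Q 121.48.79.158: descend 0 ; hops seen [H1] ; pick H1
  add 0.0.0.0/0 -> H1 at depth 0
  Q 219.229.46.133: descend 1101101111100101 ; hops seen [H1,H0] ; pick H0
  Q 0.0.0.0: descend 00000 ; hops seen [H1,H1] ; pick H1
  add 219.224.0.0/12 -> H2 at depth 12
  add 5.6.158.160/28 -> H1 at depth 28
  add 0.0.0.0/0 -> H1 at depth 0
  add 5.0.0.0/8 -> H2 at depth 8
  Q 219.224.82.185: descend 1101101111100 ; hops seen [H1,H2] ; pick H2
  add 219.224.0.0/12 -> H2 at depth 12
  add 219.229.147.176/28 -> H2 at depth 28
  add 219.228.0.0/15 -> H2 at depth 15
  add 219.224.0.0/12 -> H0 at depth 12
  del 0.0.0.0/0 (clear depth 0)
  add 5.6.0.0/16 -> H1 at depth 16
  del 5.0.0.0/8 (clear depth 8)
  add 5.6.0.0/16 -> H0 at depth 16
  del 219.229.0.0/16 (clear depth 16)
  Q 0.0.123.110: descend 00000 ; hops seen [H1] ; pick H1
  add 5.6.144.0/20 -> H2 at depth 20
  add 0.0.0.0/1 -> H1 at depth 1
  add 5.0.0.0/12 -> H0 at depth 12
  Q 46.44.138.79: descend 00 ; hops seen [H1] ; pick H1
  add 5.0.0.0/9 -> H0 at depth 9

== LOOKUPS ==
["H0","H1","H1","H1","H1","H0","H1","H2","H1","H1"]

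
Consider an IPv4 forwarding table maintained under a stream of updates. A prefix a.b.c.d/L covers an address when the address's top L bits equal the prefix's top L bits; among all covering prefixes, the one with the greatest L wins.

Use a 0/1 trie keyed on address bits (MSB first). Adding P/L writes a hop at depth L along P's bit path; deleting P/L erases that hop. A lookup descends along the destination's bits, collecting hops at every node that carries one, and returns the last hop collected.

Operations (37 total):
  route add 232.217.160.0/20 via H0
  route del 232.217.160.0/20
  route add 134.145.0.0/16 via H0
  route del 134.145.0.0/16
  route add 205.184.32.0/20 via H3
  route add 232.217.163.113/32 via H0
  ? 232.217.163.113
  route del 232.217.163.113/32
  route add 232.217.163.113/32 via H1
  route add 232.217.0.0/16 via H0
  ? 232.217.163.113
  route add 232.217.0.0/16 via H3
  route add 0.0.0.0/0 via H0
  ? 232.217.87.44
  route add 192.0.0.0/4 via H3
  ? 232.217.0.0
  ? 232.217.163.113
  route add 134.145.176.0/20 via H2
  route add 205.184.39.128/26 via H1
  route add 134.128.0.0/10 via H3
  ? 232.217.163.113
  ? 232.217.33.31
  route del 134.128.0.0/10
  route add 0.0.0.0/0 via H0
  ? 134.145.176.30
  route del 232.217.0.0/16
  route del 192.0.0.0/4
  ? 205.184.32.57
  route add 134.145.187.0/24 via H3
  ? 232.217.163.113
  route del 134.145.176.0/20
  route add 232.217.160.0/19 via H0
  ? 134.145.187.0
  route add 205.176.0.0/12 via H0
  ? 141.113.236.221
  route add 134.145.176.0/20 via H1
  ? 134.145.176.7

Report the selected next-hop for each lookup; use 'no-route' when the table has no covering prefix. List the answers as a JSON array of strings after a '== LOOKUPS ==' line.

Apply in order:
  add 232.217.160.0/20 -> H0 at depth 20
  - 232.217.160.0/20 clear@20
  add 134.145.0.0/16 -> H0 at depth 16
  - 134.145.0.0/16 clear@16
  add 205.184.32.0/20 -> H3 at depth 20
  add 232.217.163.113/32 -> H0 at depth 32
  Q 232.217.163.113: descend 11101000110110011010001101110001 ; hops seen [H0] ; pick H0
  - 232.217.163.113/32 clear@32
  add 232.217.163.113/32 -> H1 at depth 32
  add 232.217.0.0/16 -> H0 at depth 16
  Q 232.217.163.113: descend 11101000110110011010001101110001 ; hops seen [H0,H1] ; pick H1
  add 232.217.0.0/16 -> H3 at depth 16
  add 0.0.0.0/0 -> H0 at depth 0
  Q 232.217.87.44: descend 1110100011011001 ; hops seen [H0,H3] ; pick H3
  add 192.0.0.0/4 -> H3 at depth 4
  Q 232.217.0.0: descend 1110100011011001 ; hops seen [H0,H3] ; pick H3
  Q 232.217.163.113: descend 11101000110110011010001101110001 ; hops seen [H0,H3,H1] ; pick H1
  add 134.145.176.0/20 -> H2 at depth 20
  add 205.184.39.128/26 -> H1 at depth 26
  add 134.128.0.0/10 -> H3 at depth 10
  Q 232.217.163.113: descend 11101000110110011010001101110001 ; hops seen [H0,H3,H1] ; pick H1
  Q 232.217.33.31: descend 1110100011011001 ; hops seen [H0,H3] ; pick H3
  - 134.128.0.0/10 clear@10
  add 0.0.0.0/0 -> H0 at depth 0
  Q 134.145.176.30: descend 10000110100100011011 ; hops seen [H0,H2] ; pick H2
  - 232.217.0.0/16 clear@16
  - 192.0.0.0/4 clear@4
  Q 205.184.32.57: descend 110011011011100000100 ; hops seen [H0,H3] ; pick H3
  add 134.145.187.0/24 -> H3 at depth 24
  Q 232.217.163.113: descend 11101000110110011010001101110001 ; hops seen [H0,H1] ; pick H1
  - 134.145.176.0/20 clear@20
  add 232.217.160.0/19 -> H0 at depth 19
  Q 134.145.187.0: descend 100001101001000110111011 ; hops seen [H0,H3] ; pick H3
  add 205.176.0.0/12 -> H0 at depth 12
  Q 141.113.236.221: descend 1000 ; hops seen [H0] ; pick H0
  add 134.145.176.0/20 -> H1 at depth 20
  Q 134.145.176.7: descend 10000110100100011011 ; hops seen [H0,H1] ; pick H1

== LOOKUPS ==
["H0","H1","H3","H3","H1","H1","H3","H2","H3","H1","H3","H0","H1"]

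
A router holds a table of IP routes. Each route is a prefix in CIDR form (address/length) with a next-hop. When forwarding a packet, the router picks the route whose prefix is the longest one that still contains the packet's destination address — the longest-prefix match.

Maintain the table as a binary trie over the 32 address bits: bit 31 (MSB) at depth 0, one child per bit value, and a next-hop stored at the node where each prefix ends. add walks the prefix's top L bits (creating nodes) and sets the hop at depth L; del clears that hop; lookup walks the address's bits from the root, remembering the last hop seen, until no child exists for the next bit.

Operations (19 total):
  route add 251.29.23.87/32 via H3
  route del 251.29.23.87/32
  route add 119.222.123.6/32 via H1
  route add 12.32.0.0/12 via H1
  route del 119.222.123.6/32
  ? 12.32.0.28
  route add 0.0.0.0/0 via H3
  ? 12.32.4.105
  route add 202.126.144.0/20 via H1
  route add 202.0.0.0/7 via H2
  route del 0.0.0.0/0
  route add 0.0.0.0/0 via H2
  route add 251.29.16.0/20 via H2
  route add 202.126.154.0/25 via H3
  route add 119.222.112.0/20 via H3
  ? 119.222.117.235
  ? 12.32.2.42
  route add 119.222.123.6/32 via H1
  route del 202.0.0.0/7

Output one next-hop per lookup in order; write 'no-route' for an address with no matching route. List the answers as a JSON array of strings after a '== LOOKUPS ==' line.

Apply in order:
  add 251.29.23.87/32 -> H3 at depth 32
  del 251.29.23.87/32 (clear depth 32)
  add 119.222.123.6/32 -> H1 at depth 32
  add 12.32.0.0/12 -> H1 at depth 12
  del 119.222.123.6/32 (clear depth 32)
  Q 12.32.0.28: descend 000011000010 ; hops seen [H1] ; pick H1
  add 0.0.0.0/0 -> H3 at depth 0
  Q 12.32.4.105: descend 000011000010 ; hops seen [H3,H1] ; pick H1
  add 202.126.144.0/20 -> H1 at depth 20
  add 202.0.0.0/7 -> H2 at depth 7
  del 0.0.0.0/0 (clear depth 0)
  add 0.0.0.0/0 -> H2 at depth 0
  add 251.29.16.0/20 -> H2 at depth 20
  add 202.126.154.0/25 -> H3 at depth 25
  add 119.222.112.0/20 -> H3 at depth 20
  Q 119.222.117.235: descend 01110111110111100111 ; hops seen [H2,H3] ; pick H3
  Q 12.32.2.42: descend 000011000010 ; hops seen [H2,H1] ; pick H1
  add 119.222.123.6/32 -> H1 at depth 32
  del 202.0.0.0/7 (clear depth 7)

== LOOKUPS ==
["H1","H1","H3","H1"]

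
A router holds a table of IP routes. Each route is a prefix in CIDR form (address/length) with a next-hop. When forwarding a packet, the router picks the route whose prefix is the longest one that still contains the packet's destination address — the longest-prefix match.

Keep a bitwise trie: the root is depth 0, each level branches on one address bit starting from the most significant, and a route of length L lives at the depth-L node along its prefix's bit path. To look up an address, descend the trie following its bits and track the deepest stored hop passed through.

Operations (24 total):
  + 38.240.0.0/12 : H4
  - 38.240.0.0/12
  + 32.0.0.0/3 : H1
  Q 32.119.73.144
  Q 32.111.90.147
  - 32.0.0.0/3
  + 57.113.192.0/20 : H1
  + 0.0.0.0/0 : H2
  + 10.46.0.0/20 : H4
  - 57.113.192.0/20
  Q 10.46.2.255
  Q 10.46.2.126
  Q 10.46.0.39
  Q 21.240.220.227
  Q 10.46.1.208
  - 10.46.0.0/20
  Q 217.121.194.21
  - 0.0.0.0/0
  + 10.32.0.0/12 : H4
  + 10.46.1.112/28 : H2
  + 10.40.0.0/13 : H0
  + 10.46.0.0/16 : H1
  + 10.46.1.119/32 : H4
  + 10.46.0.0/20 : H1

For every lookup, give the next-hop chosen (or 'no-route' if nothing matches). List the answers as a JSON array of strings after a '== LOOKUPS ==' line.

Apply in order:
  add 38.240.0.0/12 -> H4 at depth 12
  del 38.240.0.0/12 (clear depth 12)
  add 32.0.0.0/3 -> H1 at depth 3
  ? 32.119.73.144  path d0:-→d1:-→d2:-→d3:H1→d4:-→d5:-  best=H1
  ? 32.111.90.147  path d0:-→d1:-→d2:-→d3:H1→d4:-→d5:-  best=H1
  del 32.0.0.0/3 (clear depth 3)
  add 57.113.192.0/20 -> H1 at depth 20
  add 0.0.0.0/0 -> H2 at depth 0
  add 10.46.0.0/20 -> H4 at depth 20
  del 57.113.192.0/20 (clear depth 20)
  ? 10.46.2.255  path d0:H2→d1:-→d2:-→d3:-→d4:-→d5:-→d6:-→d7:-→d8:-→d9:-→d10:-→d11:-→d12:-→d13:-→d14:-→d15:-→d16:-→d17:-→d18:-→d19:-→d20:H4  best=H4
  ? 10.46.2.126  path d0:H2→d1:-→d2:-→d3:-→d4:-→d5:-→d6:-→d7:-→d8:-→d9:-→d10:-→d11:-→d12:-→d13:-→d14:-→d15:-→d16:-→d17:-→d18:-→d19:-→d20:H4  best=H4
  ? 10.46.0.39  path d0:H2→d1:-→d2:-→d3:-→d4:-→d5:-→d6:-→d7:-→d8:-→d9:-→d10:-→d11:-→d12:-→d13:-→d14:-→d15:-→d16:-→d17:-→d18:-→d19:-→d20:H4  best=H4
  ? 21.240.220.227  path d0:H2→d1:-→d2:-→d3:-  best=H2
  ? 10.46.1.208  path d0:H2→d1:-→d2:-→d3:-→d4:-→d5:-→d6:-→d7:-→d8:-→d9:-→d10:-→d11:-→d12:-→d13:-→d14:-→d15:-→d16:-→d17:-→d18:-→d19:-→d20:H4  best=H4
  del 10.46.0.0/20 (clear depth 20)
  ? 217.121.194.21  path d0:H2  best=H2
  del 0.0.0.0/0 (clear depth 0)
  add 10.32.0.0/12 -> H4 at depth 12
  add 10.46.1.112/28 -> H2 at depth 28
  add 10.40.0.0/13 -> H0 at depth 13
  add 10.46.0.0/16 -> H1 at depth 16
  add 10.46.1.119/32 -> H4 at depth 32
  add 10.46.0.0/20 -> H1 at depth 20

== LOOKUPS ==
["H1","H1","H4","H4","H4","H2","H4","H2"]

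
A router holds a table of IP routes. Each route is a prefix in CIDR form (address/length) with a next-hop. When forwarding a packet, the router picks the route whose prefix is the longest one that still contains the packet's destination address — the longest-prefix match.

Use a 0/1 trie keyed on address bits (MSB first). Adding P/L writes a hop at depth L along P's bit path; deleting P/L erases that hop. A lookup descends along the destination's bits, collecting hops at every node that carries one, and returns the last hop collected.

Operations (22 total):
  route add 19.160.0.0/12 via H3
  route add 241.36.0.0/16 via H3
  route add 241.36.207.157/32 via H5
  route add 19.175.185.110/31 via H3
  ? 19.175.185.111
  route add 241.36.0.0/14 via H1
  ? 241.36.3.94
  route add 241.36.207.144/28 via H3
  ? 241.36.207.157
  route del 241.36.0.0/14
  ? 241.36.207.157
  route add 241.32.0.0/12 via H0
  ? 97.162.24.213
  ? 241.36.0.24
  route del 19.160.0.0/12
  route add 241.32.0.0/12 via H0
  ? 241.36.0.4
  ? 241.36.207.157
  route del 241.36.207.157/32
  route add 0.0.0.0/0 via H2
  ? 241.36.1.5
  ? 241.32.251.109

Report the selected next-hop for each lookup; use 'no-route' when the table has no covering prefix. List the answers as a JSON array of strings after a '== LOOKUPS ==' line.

Apply in order:
  + 19.160.0.0/12 (H3) depth=12
  + 241.36.0.0/16 (H3) depth=16
  + 241.36.207.157/32 (H5) depth=32
  + 19.175.185.110/31 (H3) depth=31
  lookup 19.175.185.111: bits 0001001110101111101110010110111 walk d0:-→d1:-→d2:-→d3:-→d4:-→d5:-→d6:-→d7:-→d8:-→d9:-→d10:-→d11:-→d12:H3→d13:-→d14:-→d15:-→d16:-→d17:-→d18:-→d19:-→d20:-→d21:-→d22:-→d23:-→d24:-→d25:-→d26:-→d27:-→d28:-→d29:-→d30:-→d31:H3 -> H3
  + 241.36.0.0/14 (H1) depth=14
  lookup 241.36.3.94: bits 1111000100100100 walk d0:-→d1:-→d2:-→d3:-→d4:-→d5:-→d6:-→d7:-→d8:-→d9:-→d10:-→d11:-→d12:-→d13:-→d14:H1→d15:-→d16:H3 -> H3
  + 241.36.207.144/28 (H3) depth=28
  lookup 241.36.207.157: bits 11110001001001001100111110011101 walk d0:-→d1:-→d2:-→d3:-→d4:-→d5:-→d6:-→d7:-→d8:-→d9:-→d10:-→d11:-→d12:-→d13:-→d14:H1→d15:-→d16:H3→d17:-→d18:-→d19:-→d20:-→d21:-→d22:-→d23:-→d24:-→d25:-→d26:-→d27:-→d28:H3→d29:-→d30:-→d31:-→d32:H5 -> H5
  del 241.36.0.0/14 (clear depth 14)
  lookup 241.36.207.157: bits 11110001001001001100111110011101 walk d0:-→d1:-→d2:-→d3:-→d4:-→d5:-→d6:-→d7:-→d8:-→d9:-→d10:-→d11:-→d12:-→d13:-→d14:-→d15:-→d16:H3→d17:-→d18:-→d19:-→d20:-→d21:-→d22:-→d23:-→d24:-→d25:-→d26:-→d27:-→d28:H3→d29:-→d30:-→d31:-→d32:H5 -> H5
  + 241.32.0.0/12 (H0) depth=12
  lookup 97.162.24.213: bits 0 walk d0:-→d1:- -> no-route
  lookup 241.36.0.24: bits 1111000100100100 walk d0:-→d1:-→d2:-→d3:-→d4:-→d5:-→d6:-→d7:-→d8:-→d9:-→d10:-→d11:-→d12:H0→d13:-→d14:-→d15:-→d16:H3 -> H3
  del 19.160.0.0/12 (clear depth 12)
  + 241.32.0.0/12 (H0) depth=12
  lookup 241.36.0.4: bits 1111000100100100 walk d0:-→d1:-→d2:-→d3:-→d4:-→d5:-→d6:-→d7:-→d8:-→d9:-→d10:-→d11:-→d12:H0→d13:-→d14:-→d15:-→d16:H3 -> H3
  lookup 241.36.207.157: bits 11110001001001001100111110011101 walk d0:-→d1:-→d2:-→d3:-→d4:-→d5:-→d6:-→d7:-→d8:-→d9:-→d10:-→d11:-→d12:H0→d13:-→d14:-→d15:-→d16:H3→d17:-→d18:-→d19:-→d20:-→d21:-→d22:-→d23:-→d24:-→d25:-→d26:-→d27:-→d28:H3→d29:-→d30:-→d31:-→d32:H5 -> H5
  del 241.36.207.157/32 (clear depth 32)
  + 0.0.0.0/0 (H2) depth=0
  lookup 241.36.1.5: bits 1111000100100100 walk d0:H2→d1:-→d2:-→d3:-→d4:-→d5:-→d6:-→d7:-→d8:-→d9:-→d10:-→d11:-→d12:H0→d13:-→d14:-→d15:-→d16:H3 -> H3
  lookup 241.32.251.109: bits 1111000100100 walk d0:H2→d1:-→d2:-→d3:-→d4:-→d5:-→d6:-→d7:-→d8:-→d9:-→d10:-→d11:-→d12:H0→d13:- -> H0

== LOOKUPS ==
["H3","H3","H5","H5","no-route","H3","H3","H5","H3","H0"]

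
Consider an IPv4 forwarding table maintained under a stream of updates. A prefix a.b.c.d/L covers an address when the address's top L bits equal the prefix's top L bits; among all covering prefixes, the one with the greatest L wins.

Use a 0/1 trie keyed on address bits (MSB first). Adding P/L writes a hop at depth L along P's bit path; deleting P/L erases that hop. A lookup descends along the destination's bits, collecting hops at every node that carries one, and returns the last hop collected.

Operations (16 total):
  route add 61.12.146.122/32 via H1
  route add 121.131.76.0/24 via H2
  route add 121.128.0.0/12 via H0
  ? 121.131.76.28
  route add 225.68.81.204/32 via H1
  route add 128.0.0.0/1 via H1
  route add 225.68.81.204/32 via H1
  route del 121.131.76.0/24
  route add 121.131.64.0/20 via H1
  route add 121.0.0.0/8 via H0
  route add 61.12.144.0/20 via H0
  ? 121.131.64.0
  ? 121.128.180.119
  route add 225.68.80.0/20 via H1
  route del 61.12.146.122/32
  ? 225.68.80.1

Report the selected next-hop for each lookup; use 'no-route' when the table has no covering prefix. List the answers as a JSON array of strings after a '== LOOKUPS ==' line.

Process each operation:
  add 61.12.146.122/32 -> H1 at depth 32
  add 121.131.76.0/24 -> H2 at depth 24
  add 121.128.0.0/12 -> H0 at depth 12
  ? 121.131.76.28  path d0:-→d1:-→d2:-→d3:-→d4:-→d5:-→d6:-→d7:-→d8:-→d9:-→d10:-→d11:-→d12:H0→d13:-→d14:-→d15:-→d16:-→d17:-→d18:-→d19:-→d20:-→d21:-→d22:-→d23:-→d24:H2  best=H2
  add 225.68.81.204/32 -> H1 at depth 32
  add 128.0.0.0/1 -> H1 at depth 1
  add 225.68.81.204/32 -> H1 at depth 32
  - 121.131.76.0/24 clear@24
  add 121.131.64.0/20 -> H1 at depth 20
  add 121.0.0.0/8 -> H0 at depth 8
  add 61.12.144.0/20 -> H0 at depth 20
  ? 121.131.64.0  path d0:-→d1:-→d2:-→d3:-→d4:-→d5:-→d6:-→d7:-→d8:H0→d9:-→d10:-→d11:-→d12:H0→d13:-→d14:-→d15:-→d16:-→d17:-→d18:-→d19:-→d20:H1  best=H1
  ? 121.128.180.119  path d0:-→d1:-→d2:-→d3:-→d4:-→d5:-→d6:-→d7:-→d8:H0→d9:-→d10:-→d11:-→d12:H0→d13:-→d14:-  best=H0
  add 225.68.80.0/20 -> H1 at depth 20
  - 61.12.146.122/32 clear@32
  ? 225.68.80.1  path d0:-→d1:H1→d2:-→d3:-→d4:-→d5:-→d6:-→d7:-→d8:-→d9:-→d10:-→d11:-→d12:-→d13:-→d14:-→d15:-→d16:-→d17:-→d18:-→d19:-→d20:H1→d21:-→d22:-→d23:-  best=H1

== LOOKUPS ==
["H2","H1","H0","H1"]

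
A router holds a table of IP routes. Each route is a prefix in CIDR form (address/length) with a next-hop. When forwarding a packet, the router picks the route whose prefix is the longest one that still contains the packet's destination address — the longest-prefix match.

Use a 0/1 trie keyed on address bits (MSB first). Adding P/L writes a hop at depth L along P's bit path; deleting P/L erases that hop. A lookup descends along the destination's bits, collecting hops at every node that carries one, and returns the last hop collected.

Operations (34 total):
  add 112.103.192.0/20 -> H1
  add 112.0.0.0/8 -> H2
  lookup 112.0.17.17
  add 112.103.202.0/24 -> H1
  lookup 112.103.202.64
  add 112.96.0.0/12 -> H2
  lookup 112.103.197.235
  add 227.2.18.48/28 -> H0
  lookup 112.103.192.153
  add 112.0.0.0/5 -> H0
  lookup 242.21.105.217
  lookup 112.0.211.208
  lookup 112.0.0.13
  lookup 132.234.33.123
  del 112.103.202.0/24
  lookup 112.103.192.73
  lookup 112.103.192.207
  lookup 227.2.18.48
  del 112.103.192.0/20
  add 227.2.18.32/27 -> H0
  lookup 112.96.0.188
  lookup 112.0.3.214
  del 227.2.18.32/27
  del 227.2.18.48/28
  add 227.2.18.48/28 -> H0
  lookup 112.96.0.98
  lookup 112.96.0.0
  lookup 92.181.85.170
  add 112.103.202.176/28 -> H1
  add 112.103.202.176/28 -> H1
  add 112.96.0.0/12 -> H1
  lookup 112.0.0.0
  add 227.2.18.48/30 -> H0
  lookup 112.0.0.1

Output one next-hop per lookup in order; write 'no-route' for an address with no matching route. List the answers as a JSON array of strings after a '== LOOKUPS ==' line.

Process each operation:
  add 112.103.192.0/20 -> H1 at depth 20
  add 112.0.0.0/8 -> H2 at depth 8
  lookup 112.0.17.17: bits 011100000 walk d0:-→d1:-→d2:-→d3:-→d4:-→d5:-→d6:-→d7:-→d8:H2→d9:- -> H2
  add 112.103.202.0/24 -> H1 at depth 24
  lookup 112.103.202.64: bits 011100000110011111001010 walk d0:-→d1:-→d2:-→d3:-→d4:-→d5:-→d6:-→d7:-→d8:H2→d9:-→d10:-→d11:-→d12:-→d13:-→d14:-→d15:-→d16:-→d17:-→d18:-→d19:-→d20:H1→d21:-→d22:-→d23:-→d24:H1 -> H1
  add 112.96.0.0/12 -> H2 at depth 12
  lookup 112.103.197.235: bits 01110000011001111100 walk d0:-→d1:-→d2:-→d3:-→d4:-→d5:-→d6:-→d7:-→d8:H2→d9:-→d10:-→d11:-→d12:H2→d13:-→d14:-→d15:-→d16:-→d17:-→d18:-→d19:-→d20:H1 -> H1
  add 227.2.18.48/28 -> H0 at depth 28
  lookup 112.103.192.153: bits 01110000011001111100 walk d0:-→d1:-→d2:-→d3:-→d4:-→d5:-→d6:-→d7:-→d8:H2→d9:-→d10:-→d11:-→d12:H2→d13:-→d14:-→d15:-→d16:-→d17:-→d18:-→d19:-→d20:H1 -> H1
  add 112.0.0.0/5 -> H0 at depth 5
  lookup 242.21.105.217: bits 111 walk d0:-→d1:-→d2:-→d3:- -> no-route
  lookup 112.0.211.208: bits 011100000 walk d0:-→d1:-→d2:-→d3:-→d4:-→d5:H0→d6:-→d7:-→d8:H2→d9:- -> H2
  lookup 112.0.0.13: bits 011100000 walk d0:-→d1:-→d2:-→d3:-→d4:-→d5:H0→d6:-→d7:-→d8:H2→d9:- -> H2
  lookup 132.234.33.123: bits 1 walk d0:-→d1:- -> no-route
  del 112.103.202.0/24 (clear depth 24)
  lookup 112.103.192.73: bits 01110000011001111100 walk d0:-→d1:-→d2:-→d3:-→d4:-→d5:H0→d6:-→d7:-→d8:H2→d9:-→d10:-→d11:-→d12:H2→d13:-→d14:-→d15:-→d16:-→d17:-→d18:-→d19:-→d20:H1 -> H1
  lookup 112.103.192.207: bits 01110000011001111100 walk d0:-→d1:-→d2:-→d3:-→d4:-→d5:H0→d6:-→d7:-→d8:H2→d9:-→d10:-→d11:-→d12:H2→d13:-→d14:-→d15:-→d16:-→d17:-→d18:-→d19:-→d20:H1 -> H1
  lookup 227.2.18.48: bits 1110001100000010000100100011 walk d0:-→d1:-→d2:-→d3:-→d4:-→d5:-→d6:-→d7:-→d8:-→d9:-→d10:-→d11:-→d12:-→d13:-→d14:-→d15:-→d16:-→d17:-→d18:-→d19:-→d20:-→d21:-→d22:-→d23:-→d24:-→d25:-→d26:-→d27:-→d28:H0 -> H0
  del 112.103.192.0/20 (clear depth 20)
  add 227.2.18.32/27 -> H0 at depth 27
  lookup 112.96.0.188: bits 0111000001100 walk d0:-→d1:-→d2:-→d3:-→d4:-→d5:H0→d6:-→d7:-→d8:H2→d9:-→d10:-→d11:-→d12:H2→d13:- -> H2
  lookup 112.0.3.214: bits 011100000 walk d0:-→d1:-→d2:-→d3:-→d4:-→d5:H0→d6:-→d7:-→d8:H2→d9:- -> H2
  del 227.2.18.32/27 (clear depth 27)
  del 227.2.18.48/28 (clear depth 28)
  add 227.2.18.48/28 -> H0 at depth 28
  lookup 112.96.0.98: bits 0111000001100 walk d0:-→d1:-→d2:-→d3:-→d4:-→d5:H0→d6:-→d7:-→d8:H2→d9:-→d10:-→d11:-→d12:H2→d13:- -> H2
  lookup 112.96.0.0: bits 0111000001100 walk d0:-→d1:-→d2:-→d3:-→d4:-→d5:H0→d6:-→d7:-→d8:H2→d9:-→d10:-→d11:-→d12:H2→d13:- -> H2
  lookup 92.181.85.170: bits 01 walk d0:-→d1:-→d2:- -> no-route
  add 112.103.202.176/28 -> H1 at depth 28
  add 112.103.202.176/28 -> H1 at depth 28
  add 112.96.0.0/12 -> H1 at depth 12
  lookup 112.0.0.0: bits 011100000 walk d0:-→d1:-→d2:-→d3:-→d4:-→d5:H0→d6:-→d7:-→d8:H2→d9:- -> H2
  add 227.2.18.48/30 -> H0 at depth 30
  lookup 112.0.0.1: bits 011100000 walk d0:-→d1:-→d2:-→d3:-→d4:-→d5:H0→d6:-→d7:-→d8:H2→d9:- -> H2

== LOOKUPS ==
["H2","H1","H1","H1","no-route","H2","H2","no-route","H1","H1","H0","H2","H2","H2","H2","no-route","H2","H2"]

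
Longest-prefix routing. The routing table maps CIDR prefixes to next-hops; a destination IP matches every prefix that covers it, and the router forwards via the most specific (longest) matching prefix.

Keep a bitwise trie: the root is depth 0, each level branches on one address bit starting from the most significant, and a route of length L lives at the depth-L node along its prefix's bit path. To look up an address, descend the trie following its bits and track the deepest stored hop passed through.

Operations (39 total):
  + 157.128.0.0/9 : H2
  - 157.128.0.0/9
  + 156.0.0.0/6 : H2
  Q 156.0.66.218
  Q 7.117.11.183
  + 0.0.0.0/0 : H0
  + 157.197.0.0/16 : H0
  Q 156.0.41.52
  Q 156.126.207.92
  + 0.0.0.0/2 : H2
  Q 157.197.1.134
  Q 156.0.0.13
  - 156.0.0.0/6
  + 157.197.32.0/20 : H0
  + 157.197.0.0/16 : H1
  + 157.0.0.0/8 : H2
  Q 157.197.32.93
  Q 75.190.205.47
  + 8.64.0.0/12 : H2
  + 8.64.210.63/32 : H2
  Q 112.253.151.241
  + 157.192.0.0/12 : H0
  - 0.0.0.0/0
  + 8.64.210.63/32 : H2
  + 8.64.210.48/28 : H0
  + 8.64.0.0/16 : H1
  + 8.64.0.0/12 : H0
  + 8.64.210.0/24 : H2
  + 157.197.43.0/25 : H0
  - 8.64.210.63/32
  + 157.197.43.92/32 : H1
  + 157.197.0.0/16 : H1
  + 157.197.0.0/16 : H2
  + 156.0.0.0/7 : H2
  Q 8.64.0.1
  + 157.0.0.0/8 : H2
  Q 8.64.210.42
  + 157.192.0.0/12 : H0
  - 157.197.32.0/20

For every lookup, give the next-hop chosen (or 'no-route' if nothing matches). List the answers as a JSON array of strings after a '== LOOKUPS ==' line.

Trace:
  add 157.128.0.0/9 -> H2 at depth 9
  del 157.128.0.0/9 (clear depth 9)
  add 156.0.0.0/6 -> H2 at depth 6
  ? 156.0.66.218  path d0:-→d1:-→d2:-→d3:-→d4:-→d5:-→d6:H2→d7:-  best=H2
  ? 7.117.11.183  path d0:-  best=no-route
  add 0.0.0.0/0 -> H0 at depth 0
  add 157.197.0.0/16 -> H0 at depth 16
  ? 156.0.41.52  path d0:H0→d1:-→d2:-→d3:-→d4:-→d5:-→d6:H2→d7:-  best=H2
  ? 156.126.207.92  path d0:H0→d1:-→d2:-→d3:-→d4:-→d5:-→d6:H2→d7:-  best=H2
  add 0.0.0.0/2 -> H2 at depth 2
  ? 157.197.1.134  path d0:H0→d1:-→d2:-→d3:-→d4:-→d5:-→d6:H2→d7:-→d8:-→d9:-→d10:-→d11:-→d12:-→d13:-→d14:-→d15:-→d16:H0  best=H0
  ? 156.0.0.13  path d0:H0→d1:-→d2:-→d3:-→d4:-→d5:-→d6:H2→d7:-  best=H2
  del 156.0.0.0/6 (clear depth 6)
  add 157.197.32.0/20 -> H0 at depth 20
  add 157.197.0.0/16 -> H1 at depth 16
  add 157.0.0.0/8 -> H2 at depth 8
  ? 157.197.32.93  path d0:H0→d1:-→d2:-→d3:-→d4:-→d5:-→d6:-→d7:-→d8:H2→d9:-→d10:-→d11:-→d12:-→d13:-→d14:-→d15:-→d16:H1→d17:-→d18:-→d19:-→d20:H0  best=H0
  ? 75.190.205.47  path d0:H0→d1:-  best=H0
  add 8.64.0.0/12 -> H2 at depth 12
  add 8.64.210.63/32 -> H2 at depth 32
  ? 112.253.151.241  path d0:H0→d1:-  best=H0
  add 157.192.0.0/12 -> H0 at depth 12
  del 0.0.0.0/0 (clear depth 0)
  add 8.64.210.63/32 -> H2 at depth 32
  add 8.64.210.48/28 -> H0 at depth 28
  add 8.64.0.0/16 -> H1 at depth 16
  add 8.64.0.0/12 -> H0 at depth 12
  add 8.64.210.0/24 -> H2 at depth 24
  add 157.197.43.0/25 -> H0 at depth 25
  del 8.64.210.63/32 (clear depth 32)
  add 157.197.43.92/32 -> H1 at depth 32
  add 157.197.0.0/16 -> H1 at depth 16
  add 157.197.0.0/16 -> H2 at depth 16
  add 156.0.0.0/7 -> H2 at depth 7
  ? 8.64.0.1  path d0:-→d1:-→d2:H2→d3:-→d4:-→d5:-→d6:-→d7:-→d8:-→d9:-→d10:-→d11:-→d12:H0→d13:-→d14:-→d15:-→d16:H1  best=H1
  add 157.0.0.0/8 -> H2 at depth 8
  ? 8.64.210.42  path d0:-→d1:-→d2:H2→d3:-→d4:-→d5:-→d6:-→d7:-→d8:-→d9:-→d10:-→d11:-→d12:H0→d13:-→d14:-→d15:-→d16:H1→d17:-→d18:-→d19:-→d20:-→d21:-→d22:-→d23:-→d24:H2→d25:-→d26:-→d27:-  best=H2
  add 157.192.0.0/12 -> H0 at depth 12
  del 157.197.32.0/20 (clear depth 20)

== LOOKUPS ==
["H2","no-route","H2","H2","H0","H2","H0","H0","H0","H1","H2"]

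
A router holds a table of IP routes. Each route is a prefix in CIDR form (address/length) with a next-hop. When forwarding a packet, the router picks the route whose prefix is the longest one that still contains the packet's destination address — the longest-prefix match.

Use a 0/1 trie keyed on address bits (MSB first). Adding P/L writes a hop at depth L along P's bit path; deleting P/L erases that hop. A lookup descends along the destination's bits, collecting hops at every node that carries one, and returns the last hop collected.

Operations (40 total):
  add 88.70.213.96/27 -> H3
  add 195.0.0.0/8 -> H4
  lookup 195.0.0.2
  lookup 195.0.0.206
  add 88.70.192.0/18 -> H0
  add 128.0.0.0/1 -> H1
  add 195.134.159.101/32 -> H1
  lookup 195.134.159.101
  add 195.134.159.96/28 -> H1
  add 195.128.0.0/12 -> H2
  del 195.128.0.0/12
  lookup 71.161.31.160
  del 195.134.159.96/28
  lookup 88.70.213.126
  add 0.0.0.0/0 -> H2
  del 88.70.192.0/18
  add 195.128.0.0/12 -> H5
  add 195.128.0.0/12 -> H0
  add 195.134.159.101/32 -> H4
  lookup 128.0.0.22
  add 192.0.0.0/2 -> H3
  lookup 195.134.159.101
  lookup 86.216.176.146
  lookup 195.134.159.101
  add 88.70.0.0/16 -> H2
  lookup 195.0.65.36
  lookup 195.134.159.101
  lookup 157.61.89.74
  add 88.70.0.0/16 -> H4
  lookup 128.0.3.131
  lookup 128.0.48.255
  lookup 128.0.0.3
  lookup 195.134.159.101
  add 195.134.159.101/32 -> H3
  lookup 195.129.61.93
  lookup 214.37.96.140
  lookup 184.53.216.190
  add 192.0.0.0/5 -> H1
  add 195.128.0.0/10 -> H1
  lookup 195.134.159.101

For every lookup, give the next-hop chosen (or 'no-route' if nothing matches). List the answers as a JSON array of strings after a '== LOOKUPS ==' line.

Trace:
  + 88.70.213.96/27 (H3) depth=27
  + 195.0.0.0/8 (H4) depth=8
  Q 195.0.0.2: descend 11000011 ; hops seen [H4] ; pick H4
  Q 195.0.0.206: descend 11000011 ; hops seen [H4] ; pick H4
  + 88.70.192.0/18 (H0) depth=18
  + 128.0.0.0/1 (H1) depth=1
  + 195.134.159.101/32 (H1) depth=32
  Q 195.134.159.101: descend 11000011100001101001111101100101 ; hops seen [H1,H4,H1] ; pick H1
  + 195.134.159.96/28 (H1) depth=28
  + 195.128.0.0/12 (H2) depth=12
  - 195.128.0.0/12 clear@12
  Q 71.161.31.160: descend 010 ; hops seen [∅] ; pick no-route
  - 195.134.159.96/28 clear@28
  Q 88.70.213.126: descend 010110000100011011010101011 ; hops seen [H0,H3] ; pick H3
  + 0.0.0.0/0 (H2) depth=0
  - 88.70.192.0/18 clear@18
  + 195.128.0.0/12 (H5) depth=12
  + 195.128.0.0/12 (H0) depth=12
  + 195.134.159.101/32 (H4) depth=32
  Q 128.0.0.22: descend 1 ; hops seen [H2,H1] ; pick H1
  + 192.0.0.0/2 (H3) depth=2
  Q 195.134.159.101: descend 11000011100001101001111101100101 ; hops seen [H2,H1,H3,H4,H0,H4] ; pick H4
  Q 86.216.176.146: descend 0101 ; hops seen [H2] ; pick H2
  Q 195.134.159.101: descend 11000011100001101001111101100101 ; hops seen [H2,H1,H3,H4,H0,H4] ; pick H4
  + 88.70.0.0/16 (H2) depth=16
  Q 195.0.65.36: descend 11000011 ; hops seen [H2,H1,H3,H4] ; pick H4
  Q 195.134.159.101: descend 11000011100001101001111101100101 ; hops seen [H2,H1,H3,H4,H0,H4] ; pick H4
  Q 157.61.89.74: descend 1 ; hops seen [H2,H1] ; pick H1
  + 88.70.0.0/16 (H4) depth=16
  Q 128.0.3.131: descend 1 ; hops seen [H2,H1] ; pick H1
  Q 128.0.48.255: descend 1 ; hops seen [H2,H1] ; pick H1
  Q 128.0.0.3: descend 1 ; hops seen [H2,H1] ; pick H1
  Q 195.134.159.101: descend 11000011100001101001111101100101 ; hops seen [H2,H1,H3,H4,H0,H4] ; pick H4
  + 195.134.159.101/32 (H3) depth=32
  Q 195.129.61.93: descend 1100001110000 ; hops seen [H2,H1,H3,H4,H0] ; pick H0
  Q 214.37.96.140: descend 110 ; hops seen [H2,H1,H3] ; pick H3
  Q 184.53.216.190: descend 1 ; hops seen [H2,H1] ; pick H1
  + 192.0.0.0/5 (H1) depth=5
  + 195.128.0.0/10 (H1) depth=10
  Q 195.134.159.101: descend 11000011100001101001111101100101 ; hops seen [H2,H1,H3,H1,H4,H1,H0,H3] ; pick H3

== LOOKUPS ==
["H4","H4","H1","no-route","H3","H1","H4","H2","H4","H4","H4","H1","H1","H1","H1","H4","H0","H3","H1","H3"]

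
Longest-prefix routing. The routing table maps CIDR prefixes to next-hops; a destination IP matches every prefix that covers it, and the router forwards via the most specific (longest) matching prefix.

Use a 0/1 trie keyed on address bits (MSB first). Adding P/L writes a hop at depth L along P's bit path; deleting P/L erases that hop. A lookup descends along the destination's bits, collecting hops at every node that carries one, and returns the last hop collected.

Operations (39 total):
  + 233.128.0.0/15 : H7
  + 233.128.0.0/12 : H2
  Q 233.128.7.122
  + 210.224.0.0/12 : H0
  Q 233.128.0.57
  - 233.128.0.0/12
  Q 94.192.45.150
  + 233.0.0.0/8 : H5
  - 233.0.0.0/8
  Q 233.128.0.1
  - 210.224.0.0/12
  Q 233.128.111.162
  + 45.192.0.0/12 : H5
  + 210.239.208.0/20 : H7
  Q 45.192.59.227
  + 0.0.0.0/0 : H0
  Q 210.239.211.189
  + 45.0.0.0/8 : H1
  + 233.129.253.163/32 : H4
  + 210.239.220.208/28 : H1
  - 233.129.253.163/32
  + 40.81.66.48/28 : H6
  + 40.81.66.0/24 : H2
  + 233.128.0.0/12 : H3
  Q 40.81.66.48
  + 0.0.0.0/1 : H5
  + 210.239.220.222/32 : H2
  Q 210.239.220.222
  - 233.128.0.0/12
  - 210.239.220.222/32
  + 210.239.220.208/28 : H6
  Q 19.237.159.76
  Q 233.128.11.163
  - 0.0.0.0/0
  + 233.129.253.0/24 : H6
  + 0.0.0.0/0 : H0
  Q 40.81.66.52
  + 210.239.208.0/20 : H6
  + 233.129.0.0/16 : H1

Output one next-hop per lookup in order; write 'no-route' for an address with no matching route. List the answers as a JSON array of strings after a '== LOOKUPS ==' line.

Apply in order:
  + 233.128.0.0/15 (H7) depth=15
  + 233.128.0.0/12 (H2) depth=12
  lookup 233.128.7.122: bits 111010011000000 walk d0:-→d1:-→d2:-→d3:-→d4:-→d5:-→d6:-→d7:-→d8:-→d9:-→d10:-→d11:-→d12:H2→d13:-→d14:-→d15:H7 -> H7
  + 210.224.0.0/12 (H0) depth=12
  lookup 233.128.0.57: bits 111010011000000 walk d0:-→d1:-→d2:-→d3:-→d4:-→d5:-→d6:-→d7:-→d8:-→d9:-→d10:-→d11:-→d12:H2→d13:-→d14:-→d15:H7 -> H7
  - 233.128.0.0/12 clear@12
  lookup 94.192.45.150: bits ε walk d0:- -> no-route
  + 233.0.0.0/8 (H5) depth=8
  - 233.0.0.0/8 clear@8
  lookup 233.128.0.1: bits 111010011000000 walk d0:-→d1:-→d2:-→d3:-→d4:-→d5:-→d6:-→d7:-→d8:-→d9:-→d10:-→d11:-→d12:-→d13:-→d14:-→d15:H7 -> H7
  - 210.224.0.0/12 clear@12
  lookup 233.128.111.162: bits 111010011000000 walk d0:-→d1:-→d2:-→d3:-→d4:-→d5:-→d6:-→d7:-→d8:-→d9:-→d10:-→d11:-→d12:-→d13:-→d14:-→d15:H7 -> H7
  + 45.192.0.0/12 (H5) depth=12
  + 210.239.208.0/20 (H7) depth=20
  lookup 45.192.59.227: bits 001011011100 walk d0:-→d1:-→d2:-→d3:-→d4:-→d5:-→d6:-→d7:-→d8:-→d9:-→d10:-→d11:-→d12:H5 -> H5
  + 0.0.0.0/0 (H0) depth=0
  lookup 210.239.211.189: bits 11010010111011111101 walk d0:H0→d1:-→d2:-→d3:-→d4:-→d5:-→d6:-→d7:-→d8:-→d9:-→d10:-→d11:-→d12:-→d13:-→d14:-→d15:-→d16:-→d17:-→d18:-→d19:-→d20:H7 -> H7
  + 45.0.0.0/8 (H1) depth=8
  + 233.129.253.163/32 (H4) depth=32
  + 210.239.220.208/28 (H1) depth=28
  - 233.129.253.163/32 clear@32
  + 40.81.66.48/28 (H6) depth=28
  + 40.81.66.0/24 (H2) depth=24
  + 233.128.0.0/12 (H3) depth=12
  lookup 40.81.66.48: bits 0010100001010001010000100011 walk d0:H0→d1:-→d2:-→d3:-→d4:-→d5:-→d6:-→d7:-→d8:-→d9:-→d10:-→d11:-→d12:-→d13:-→d14:-→d15:-→d16:-→d17:-→d18:-→d19:-→d20:-→d21:-→d22:-→d23:-→d24:H2→d25:-→d26:-→d27:-→d28:H6 -> H6
  + 0.0.0.0/1 (H5) depth=1
  + 210.239.220.222/32 (H2) depth=32
  lookup 210.239.220.222: bits 11010010111011111101110011011110 walk d0:H0→d1:-→d2:-→d3:-→d4:-→d5:-→d6:-→d7:-→d8:-→d9:-→d10:-→d11:-→d12:-→d13:-→d14:-→d15:-→d16:-→d17:-→d18:-→d19:-→d20:H7→d21:-→d22:-→d23:-→d24:-→d25:-→d26:-→d27:-→d28:H1→d29:-→d30:-→d31:-→d32:H2 -> H2
  - 233.128.0.0/12 clear@12
  - 210.239.220.222/32 clear@32
  + 210.239.220.208/28 (H6) depth=28
  lookup 19.237.159.76: bits 00 walk d0:H0→d1:H5→d2:- -> H5
  lookup 233.128.11.163: bits 111010011000000 walk d0:H0→d1:-→d2:-→d3:-→d4:-→d5:-→d6:-→d7:-→d8:-→d9:-→d10:-→d11:-→d12:-→d13:-→d14:-→d15:H7 -> H7
  - 0.0.0.0/0 clear@0
  + 233.129.253.0/24 (H6) depth=24
  + 0.0.0.0/0 (H0) depth=0
  lookup 40.81.66.52: bits 0010100001010001010000100011 walk d0:H0→d1:H5→d2:-→d3:-→d4:-→d5:-→d6:-→d7:-→d8:-→d9:-→d10:-→d11:-→d12:-→d13:-→d14:-→d15:-→d16:-→d17:-→d18:-→d19:-→d20:-→d21:-→d22:-→d23:-→d24:H2→d25:-→d26:-→d27:-→d28:H6 -> H6
  + 210.239.208.0/20 (H6) depth=20
  + 233.129.0.0/16 (H1) depth=16

== LOOKUPS ==
["H7","H7","no-route","H7","H7","H5","H7","H6","H2","H5","H7","H6"]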